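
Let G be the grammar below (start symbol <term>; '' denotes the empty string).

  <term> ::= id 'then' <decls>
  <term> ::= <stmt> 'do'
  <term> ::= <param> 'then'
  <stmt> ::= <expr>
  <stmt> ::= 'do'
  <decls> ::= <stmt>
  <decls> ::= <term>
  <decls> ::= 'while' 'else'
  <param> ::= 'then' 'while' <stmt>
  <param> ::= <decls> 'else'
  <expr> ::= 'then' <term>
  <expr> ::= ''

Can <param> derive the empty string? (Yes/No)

No

Nullable nonterminals: <decls>, <expr>, <stmt>.
No production of <param> has an RHS whose symbols are all nullable, so <param> is not nullable.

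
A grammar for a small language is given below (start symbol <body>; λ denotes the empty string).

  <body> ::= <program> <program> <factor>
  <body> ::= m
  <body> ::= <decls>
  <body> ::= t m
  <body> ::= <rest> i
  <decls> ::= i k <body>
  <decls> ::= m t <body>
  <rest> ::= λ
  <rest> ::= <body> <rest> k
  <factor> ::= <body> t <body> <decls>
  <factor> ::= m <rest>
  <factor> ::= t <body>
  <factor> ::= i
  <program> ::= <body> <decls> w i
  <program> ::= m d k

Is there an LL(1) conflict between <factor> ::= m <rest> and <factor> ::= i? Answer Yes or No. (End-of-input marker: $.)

FIRST(m <rest>) = { m } and FIRST(i) = { i }.
The FIRST sets are disjoint and neither alternative is nullable — no conflict.

No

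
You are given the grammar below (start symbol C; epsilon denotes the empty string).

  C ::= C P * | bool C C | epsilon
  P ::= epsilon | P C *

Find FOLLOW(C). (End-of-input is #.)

C is the start symbol, so # ∈ FOLLOW(C).
In C ::= C P *: add FIRST(P *) = { *, bool }.
In C ::= bool C C: add FIRST(C)\{epsilon} = { *, bool }.
  Since C is nullable, also add FOLLOW(C) = { #, *, bool }.
In C ::= bool C C: C is at the end, add FOLLOW(C) = { #, *, bool }.
In P ::= P C *: add FIRST(*) = { * }.
Union: FOLLOW(C) = { #, *, bool }.

{ #, *, bool }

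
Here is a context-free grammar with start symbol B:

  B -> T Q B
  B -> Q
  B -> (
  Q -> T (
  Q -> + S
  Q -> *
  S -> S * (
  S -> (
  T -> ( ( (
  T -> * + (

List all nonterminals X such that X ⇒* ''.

No nonterminal has an empty production or an RHS whose symbols are all nullable.

{ } (none)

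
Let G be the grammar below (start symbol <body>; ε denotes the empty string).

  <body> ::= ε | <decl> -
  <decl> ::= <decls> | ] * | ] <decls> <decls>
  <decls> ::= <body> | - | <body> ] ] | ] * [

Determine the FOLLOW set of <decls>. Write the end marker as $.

{ -, ] }

In <decl> ::= <decls>: <decls> is at the end, add FOLLOW(<decl>) = { - }.
In <decl> ::= ] <decls> <decls>: add FIRST(<decls>)\{ε} = { -, ] }.
  Since <decls> is nullable, also add FOLLOW(<decl>) = { - }.
In <decl> ::= ] <decls> <decls>: <decls> is at the end, add FOLLOW(<decl>) = { - }.
Union: FOLLOW(<decls>) = { -, ] }.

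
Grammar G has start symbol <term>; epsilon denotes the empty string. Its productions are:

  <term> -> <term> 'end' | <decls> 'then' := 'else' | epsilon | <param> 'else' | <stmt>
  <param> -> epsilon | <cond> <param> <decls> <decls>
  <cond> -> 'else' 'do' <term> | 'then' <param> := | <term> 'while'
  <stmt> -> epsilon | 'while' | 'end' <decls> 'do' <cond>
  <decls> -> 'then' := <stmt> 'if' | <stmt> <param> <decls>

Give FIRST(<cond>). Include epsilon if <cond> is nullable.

{ 'else', 'end', 'then', 'while' }

<cond> -> 'else' 'do' <term> contributes {'else'}.
<cond> -> 'then' <param> := contributes {'then'}.
From <cond> -> <term> 'while': <term> nullable, take FIRST(<term>) ∪ {'while'} = { 'else', 'end', 'then', 'while' }.
Union: FIRST(<cond>) = { 'else', 'end', 'then', 'while' }.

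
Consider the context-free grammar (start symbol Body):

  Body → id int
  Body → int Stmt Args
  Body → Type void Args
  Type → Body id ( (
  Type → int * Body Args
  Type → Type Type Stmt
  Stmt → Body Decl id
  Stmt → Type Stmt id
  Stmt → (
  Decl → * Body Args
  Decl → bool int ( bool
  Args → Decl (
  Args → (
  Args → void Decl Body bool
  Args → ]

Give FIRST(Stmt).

{ (, id, int }

From Stmt → Body Decl id: add FIRST(Body) = { id, int }.
From Stmt → Type Stmt id: add FIRST(Type) = { id, int }.
Stmt → ( contributes {(}.
Union: FIRST(Stmt) = { (, id, int }.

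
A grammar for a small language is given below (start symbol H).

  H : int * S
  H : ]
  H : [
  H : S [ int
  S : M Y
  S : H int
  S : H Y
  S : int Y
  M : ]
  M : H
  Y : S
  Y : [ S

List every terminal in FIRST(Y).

{ [, ], int }

From Y : S: add FIRST(S) = { [, ], int }.
Y : [ S contributes {[}.
Union: FIRST(Y) = { [, ], int }.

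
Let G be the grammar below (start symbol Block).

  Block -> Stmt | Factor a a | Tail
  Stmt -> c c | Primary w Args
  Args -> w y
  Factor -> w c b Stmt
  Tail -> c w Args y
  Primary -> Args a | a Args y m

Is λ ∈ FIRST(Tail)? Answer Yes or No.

No nonterminal in this grammar is nullable.
No production of Tail has an RHS whose symbols are all nullable, so Tail is not nullable.

No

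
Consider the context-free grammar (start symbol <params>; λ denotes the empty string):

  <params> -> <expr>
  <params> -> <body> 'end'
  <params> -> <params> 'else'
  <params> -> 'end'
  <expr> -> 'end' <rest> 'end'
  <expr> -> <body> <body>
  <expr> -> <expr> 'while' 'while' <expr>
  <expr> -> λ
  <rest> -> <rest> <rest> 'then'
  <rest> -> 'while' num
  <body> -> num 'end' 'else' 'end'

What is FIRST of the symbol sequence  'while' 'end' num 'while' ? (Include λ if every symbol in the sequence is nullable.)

'while' is a terminal; add {'while'} and stop.

{ 'while' }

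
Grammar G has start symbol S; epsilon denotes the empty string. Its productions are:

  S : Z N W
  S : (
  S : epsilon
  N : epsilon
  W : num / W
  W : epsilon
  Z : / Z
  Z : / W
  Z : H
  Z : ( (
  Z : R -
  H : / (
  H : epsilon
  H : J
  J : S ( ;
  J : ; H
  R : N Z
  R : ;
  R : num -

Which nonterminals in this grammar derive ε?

Directly nullable (have an epsilon-production): S, N, W, H.
R : N Z with every symbol nullable, so R is nullable.
Z : H with every symbol nullable, so Z is nullable.
No other nonterminal has a production whose RHS symbols are all nullable.

{ H, N, R, S, W, Z }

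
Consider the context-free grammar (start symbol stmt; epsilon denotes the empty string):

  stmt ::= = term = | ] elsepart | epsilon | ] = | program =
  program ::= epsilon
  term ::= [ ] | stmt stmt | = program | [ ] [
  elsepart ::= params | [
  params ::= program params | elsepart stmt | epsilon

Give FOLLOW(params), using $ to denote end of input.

In elsepart ::= params: params is at the end, add FOLLOW(elsepart) = { $, =, ] }.
In params ::= program params: params is at the end, add FOLLOW(params) = { $, =, ] }.
Union: FOLLOW(params) = { $, =, ] }.

{ $, =, ] }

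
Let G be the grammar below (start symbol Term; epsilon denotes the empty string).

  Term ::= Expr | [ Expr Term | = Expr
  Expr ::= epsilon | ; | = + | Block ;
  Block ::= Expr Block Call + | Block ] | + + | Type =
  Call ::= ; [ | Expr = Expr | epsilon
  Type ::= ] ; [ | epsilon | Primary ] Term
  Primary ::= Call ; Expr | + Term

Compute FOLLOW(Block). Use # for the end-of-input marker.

{ +, ;, =, ] }

In Expr ::= Block ;: add FIRST(;) = { ; }.
In Block ::= Expr Block Call +: add FIRST(Call +) = { +, ;, =, ] }.
In Block ::= Block ]: add FIRST(]) = { ] }.
Union: FOLLOW(Block) = { +, ;, =, ] }.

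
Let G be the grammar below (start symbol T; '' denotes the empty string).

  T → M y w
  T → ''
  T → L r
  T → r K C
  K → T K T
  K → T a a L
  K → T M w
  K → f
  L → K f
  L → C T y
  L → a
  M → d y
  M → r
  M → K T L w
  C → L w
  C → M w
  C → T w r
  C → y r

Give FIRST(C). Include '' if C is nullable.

From C → L w: add FIRST(L) = { a, d, f, r, w, y }.
From C → M w: add FIRST(M) = { a, d, f, r, w, y }.
From C → T w r: T nullable, take FIRST(T) ∪ {w} = { a, d, f, r, w, y }.
C → y r contributes {y}.
Union: FIRST(C) = { a, d, f, r, w, y }.

{ a, d, f, r, w, y }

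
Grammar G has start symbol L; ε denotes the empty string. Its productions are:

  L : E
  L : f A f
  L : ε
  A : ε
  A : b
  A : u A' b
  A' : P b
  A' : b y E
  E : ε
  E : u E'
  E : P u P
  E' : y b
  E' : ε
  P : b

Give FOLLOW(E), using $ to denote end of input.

In L : E: E is at the end, add FOLLOW(L) = { $ }.
In A' : b y E: E is at the end, add FOLLOW(A') = { b }.
Union: FOLLOW(E) = { $, b }.

{ $, b }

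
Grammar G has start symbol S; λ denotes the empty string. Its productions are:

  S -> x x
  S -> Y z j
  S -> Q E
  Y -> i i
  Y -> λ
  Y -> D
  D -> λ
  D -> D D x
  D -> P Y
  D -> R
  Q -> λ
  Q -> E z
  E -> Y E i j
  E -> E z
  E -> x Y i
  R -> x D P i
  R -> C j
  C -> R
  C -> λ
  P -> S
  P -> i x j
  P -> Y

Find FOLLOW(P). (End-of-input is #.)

{ i, j, x, z }

In D -> P Y: add FIRST(Y)\{λ} = { i, j, x, z }.
  Since Y is nullable, also add FOLLOW(D) = { i, j, x, z }.
In R -> x D P i: add FIRST(i) = { i }.
Union: FOLLOW(P) = { i, j, x, z }.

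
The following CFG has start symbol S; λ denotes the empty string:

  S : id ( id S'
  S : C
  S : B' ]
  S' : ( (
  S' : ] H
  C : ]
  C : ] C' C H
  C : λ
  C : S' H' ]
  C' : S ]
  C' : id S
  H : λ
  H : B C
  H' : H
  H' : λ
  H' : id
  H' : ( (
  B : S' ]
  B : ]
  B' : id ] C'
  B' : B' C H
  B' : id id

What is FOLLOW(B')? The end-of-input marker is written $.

In S : B' ]: add FIRST(]) = { ] }.
In B' : B' C H: add FIRST(C H)\{λ} = { (, ] }.
  Since C H is nullable, also add FOLLOW(B') = { (, ] }.
Union: FOLLOW(B') = { (, ] }.

{ (, ] }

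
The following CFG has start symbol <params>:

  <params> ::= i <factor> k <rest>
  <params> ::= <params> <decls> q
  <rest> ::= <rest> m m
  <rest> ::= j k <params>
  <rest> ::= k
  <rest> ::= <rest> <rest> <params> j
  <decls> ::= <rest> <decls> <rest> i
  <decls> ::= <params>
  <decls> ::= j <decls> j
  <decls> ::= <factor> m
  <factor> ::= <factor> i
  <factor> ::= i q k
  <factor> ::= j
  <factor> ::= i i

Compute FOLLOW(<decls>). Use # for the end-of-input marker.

In <params> ::= <params> <decls> q: add FIRST(q) = { q }.
In <decls> ::= <rest> <decls> <rest> i: add FIRST(<rest> i) = { j, k }.
In <decls> ::= j <decls> j: add FIRST(j) = { j }.
Union: FOLLOW(<decls>) = { j, k, q }.

{ j, k, q }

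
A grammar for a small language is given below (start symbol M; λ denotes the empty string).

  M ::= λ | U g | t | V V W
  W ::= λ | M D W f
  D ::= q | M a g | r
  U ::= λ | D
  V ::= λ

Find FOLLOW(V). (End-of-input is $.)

In M ::= V V W: add FIRST(V W)\{λ} = { a, g, q, r, t }.
  Since V W is nullable, also add FOLLOW(M) = { $, a, g, q, r, t }.
In M ::= V V W: add FIRST(W)\{λ} = { a, g, q, r, t }.
  Since W is nullable, also add FOLLOW(M) = { $, a, g, q, r, t }.
Union: FOLLOW(V) = { $, a, g, q, r, t }.

{ $, a, g, q, r, t }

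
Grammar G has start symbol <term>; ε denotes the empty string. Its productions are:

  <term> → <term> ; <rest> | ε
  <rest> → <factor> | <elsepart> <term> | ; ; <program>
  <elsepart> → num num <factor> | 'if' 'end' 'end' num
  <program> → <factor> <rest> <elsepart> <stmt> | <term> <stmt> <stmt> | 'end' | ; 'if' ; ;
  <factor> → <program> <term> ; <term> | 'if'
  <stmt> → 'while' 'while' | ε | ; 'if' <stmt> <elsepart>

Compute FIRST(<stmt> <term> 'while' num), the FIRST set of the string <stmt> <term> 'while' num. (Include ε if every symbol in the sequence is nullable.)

Add FIRST(<stmt>)\{ε} = { 'while', ; }; <stmt> is nullable, continue.
Add FIRST(<term>)\{ε} = { ; }; <term> is nullable, continue.
'while' is a terminal; add {'while'} and stop.

{ 'while', ; }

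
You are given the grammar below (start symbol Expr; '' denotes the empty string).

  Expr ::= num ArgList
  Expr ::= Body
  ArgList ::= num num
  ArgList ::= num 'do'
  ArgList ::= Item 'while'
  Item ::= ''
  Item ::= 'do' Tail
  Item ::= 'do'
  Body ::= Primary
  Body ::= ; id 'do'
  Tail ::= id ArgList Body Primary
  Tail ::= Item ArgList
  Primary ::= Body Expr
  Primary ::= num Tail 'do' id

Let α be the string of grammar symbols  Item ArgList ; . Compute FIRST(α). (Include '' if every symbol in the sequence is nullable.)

{ 'do', 'while', num }

Add FIRST(Item)\{''} = { 'do' }; Item is nullable, continue.
Add FIRST(ArgList) = { 'do', 'while', num }; ArgList is not nullable, stop.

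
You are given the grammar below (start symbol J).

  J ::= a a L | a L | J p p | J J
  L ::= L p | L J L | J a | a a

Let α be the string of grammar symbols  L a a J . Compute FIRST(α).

{ a }

Add FIRST(L) = { a }; L is not nullable, stop.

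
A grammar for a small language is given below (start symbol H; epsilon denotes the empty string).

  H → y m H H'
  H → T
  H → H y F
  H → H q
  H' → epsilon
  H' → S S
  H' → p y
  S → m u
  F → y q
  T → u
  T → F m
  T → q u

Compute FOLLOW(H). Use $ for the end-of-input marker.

{ $, m, p, q, y }

H is the start symbol, so $ ∈ FOLLOW(H).
In H → y m H H': add FIRST(H')\{epsilon} = { m, p }.
  Since H' is nullable, also add FOLLOW(H) = { $, m, p, q, y }.
In H → H y F: add FIRST(y F) = { y }.
In H → H q: add FIRST(q) = { q }.
Union: FOLLOW(H) = { $, m, p, q, y }.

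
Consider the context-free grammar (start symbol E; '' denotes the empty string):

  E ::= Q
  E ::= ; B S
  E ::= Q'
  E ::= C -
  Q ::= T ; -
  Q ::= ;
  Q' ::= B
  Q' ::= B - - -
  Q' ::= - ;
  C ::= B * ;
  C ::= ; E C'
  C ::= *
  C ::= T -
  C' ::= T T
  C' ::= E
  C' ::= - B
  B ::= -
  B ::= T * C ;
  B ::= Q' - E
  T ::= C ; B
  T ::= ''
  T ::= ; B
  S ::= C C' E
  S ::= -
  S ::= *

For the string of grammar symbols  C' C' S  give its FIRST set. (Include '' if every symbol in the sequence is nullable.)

{ *, -, ; }

Add FIRST(C')\{''} = { *, -, ; }; C' is nullable, continue.
Add FIRST(C')\{''} = { *, -, ; }; C' is nullable, continue.
Add FIRST(S) = { *, -, ; }; S is not nullable, stop.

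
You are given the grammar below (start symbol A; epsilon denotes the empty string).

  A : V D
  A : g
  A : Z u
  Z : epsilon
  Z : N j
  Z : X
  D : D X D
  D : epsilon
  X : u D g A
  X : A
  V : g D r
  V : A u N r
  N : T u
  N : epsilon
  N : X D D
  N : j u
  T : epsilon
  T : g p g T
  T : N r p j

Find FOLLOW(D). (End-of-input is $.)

{ $, g, j, r, u }

In A : V D: D is at the end, add FOLLOW(A) = { $, g, j, r, u }.
In D : D X D: add FIRST(X D) = { g, j, r, u }.
In D : D X D: D is at the end, add FOLLOW(D) = { $, g, j, r, u }.
In X : u D g A: add FIRST(g A) = { g }.
In V : g D r: add FIRST(r) = { r }.
In N : X D D: add FIRST(D)\{epsilon} = { g, j, r, u }.
  Since D is nullable, also add FOLLOW(N) = { j, r }.
In N : X D D: D is at the end, add FOLLOW(N) = { j, r }.
Union: FOLLOW(D) = { $, g, j, r, u }.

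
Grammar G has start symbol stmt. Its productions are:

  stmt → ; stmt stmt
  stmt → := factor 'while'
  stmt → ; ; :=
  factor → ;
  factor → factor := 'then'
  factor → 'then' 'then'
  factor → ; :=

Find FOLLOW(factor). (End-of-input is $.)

{ 'while', := }

In stmt → := factor 'while': add FIRST('while') = { 'while' }.
In factor → factor := 'then': add FIRST(:= 'then') = { := }.
Union: FOLLOW(factor) = { 'while', := }.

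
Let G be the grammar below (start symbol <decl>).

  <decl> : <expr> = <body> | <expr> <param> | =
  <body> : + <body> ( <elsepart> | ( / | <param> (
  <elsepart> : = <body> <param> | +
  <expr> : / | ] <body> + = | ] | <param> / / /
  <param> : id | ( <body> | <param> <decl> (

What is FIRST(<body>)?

<body> : + <body> ( <elsepart> contributes {+}.
<body> : ( / contributes {(}.
From <body> : <param> (: add FIRST(<param>) = { (, id }.
Union: FIRST(<body>) = { (, +, id }.

{ (, +, id }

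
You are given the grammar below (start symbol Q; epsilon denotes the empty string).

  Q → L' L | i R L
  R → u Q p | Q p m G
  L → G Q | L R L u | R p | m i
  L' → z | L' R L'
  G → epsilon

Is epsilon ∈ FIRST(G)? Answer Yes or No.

G has an epsilon-production, so G ⇒ epsilon.

Yes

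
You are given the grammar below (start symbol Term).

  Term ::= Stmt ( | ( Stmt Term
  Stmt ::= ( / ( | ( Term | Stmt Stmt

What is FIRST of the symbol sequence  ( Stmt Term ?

{ ( }

( is a terminal; add {(} and stop.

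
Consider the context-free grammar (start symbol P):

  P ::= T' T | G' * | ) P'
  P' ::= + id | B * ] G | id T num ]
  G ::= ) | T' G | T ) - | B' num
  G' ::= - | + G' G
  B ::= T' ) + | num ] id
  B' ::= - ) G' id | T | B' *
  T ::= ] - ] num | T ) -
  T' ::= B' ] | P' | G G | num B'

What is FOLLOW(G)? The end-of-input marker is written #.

In P' ::= B * ] G: G is at the end, add FOLLOW(P') = { #, ), +, -, ], id, num }.
In G ::= T' G: G is at the end, add FOLLOW(G) = { #, ), *, +, -, ], id, num }.
In G' ::= + G' G: G is at the end, add FOLLOW(G') = { ), *, +, -, ], id, num }.
In T' ::= G G: add FIRST(G) = { ), +, -, ], id, num }.
In T' ::= G G: G is at the end, add FOLLOW(T') = { ), +, -, ], id, num }.
Union: FOLLOW(G) = { #, ), *, +, -, ], id, num }.

{ #, ), *, +, -, ], id, num }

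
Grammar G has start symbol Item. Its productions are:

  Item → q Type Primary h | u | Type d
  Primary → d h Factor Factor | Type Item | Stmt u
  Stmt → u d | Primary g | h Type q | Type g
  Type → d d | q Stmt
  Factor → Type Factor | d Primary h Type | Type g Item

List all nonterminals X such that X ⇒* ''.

{ } (none)

No nonterminal has an empty production or an RHS whose symbols are all nullable.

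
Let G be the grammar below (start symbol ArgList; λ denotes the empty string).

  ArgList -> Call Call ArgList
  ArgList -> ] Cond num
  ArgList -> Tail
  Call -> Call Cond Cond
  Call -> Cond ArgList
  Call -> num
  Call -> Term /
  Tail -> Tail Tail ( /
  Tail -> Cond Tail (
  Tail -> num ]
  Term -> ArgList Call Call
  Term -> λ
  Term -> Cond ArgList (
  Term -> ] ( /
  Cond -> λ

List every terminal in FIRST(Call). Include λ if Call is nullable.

{ /, ], num }

From Call -> Call Cond Cond: add FIRST(Call) = { /, ], num }.
From Call -> Cond ArgList: Cond nullable, take FIRST(Cond) ∪ FIRST(ArgList) = { /, ], num }.
Call -> num contributes {num}.
From Call -> Term /: Term nullable, take FIRST(Term) ∪ {/} = { /, ], num }.
Union: FIRST(Call) = { /, ], num }.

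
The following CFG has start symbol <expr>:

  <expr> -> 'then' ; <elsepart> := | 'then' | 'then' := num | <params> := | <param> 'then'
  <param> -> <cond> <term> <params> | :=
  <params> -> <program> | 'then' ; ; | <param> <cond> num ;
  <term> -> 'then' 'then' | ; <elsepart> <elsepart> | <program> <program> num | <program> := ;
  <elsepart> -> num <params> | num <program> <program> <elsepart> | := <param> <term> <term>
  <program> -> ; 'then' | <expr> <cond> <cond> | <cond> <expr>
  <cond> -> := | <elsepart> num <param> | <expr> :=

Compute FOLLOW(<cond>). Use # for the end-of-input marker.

{ 'then', :=, ;, num }

In <param> -> <cond> <term> <params>: add FIRST(<term> <params>) = { 'then', :=, ;, num }.
In <params> -> <param> <cond> num ;: add FIRST(num ;) = { num }.
In <program> -> <expr> <cond> <cond>: add FIRST(<cond>) = { 'then', :=, ;, num }.
In <program> -> <expr> <cond> <cond>: <cond> is at the end, add FOLLOW(<program>) = { 'then', :=, ;, num }.
In <program> -> <cond> <expr>: add FIRST(<expr>) = { 'then', :=, ;, num }.
Union: FOLLOW(<cond>) = { 'then', :=, ;, num }.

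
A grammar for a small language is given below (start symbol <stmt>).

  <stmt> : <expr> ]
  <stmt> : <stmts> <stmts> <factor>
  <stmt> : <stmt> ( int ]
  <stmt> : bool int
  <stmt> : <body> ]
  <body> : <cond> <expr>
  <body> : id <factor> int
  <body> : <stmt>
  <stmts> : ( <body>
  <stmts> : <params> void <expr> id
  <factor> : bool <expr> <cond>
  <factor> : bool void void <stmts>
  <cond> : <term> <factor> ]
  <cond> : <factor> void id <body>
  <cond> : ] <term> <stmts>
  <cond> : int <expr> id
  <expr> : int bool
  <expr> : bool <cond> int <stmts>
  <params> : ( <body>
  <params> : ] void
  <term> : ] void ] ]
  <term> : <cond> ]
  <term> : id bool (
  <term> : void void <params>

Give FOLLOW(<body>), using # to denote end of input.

{ #, (, ], bool, id, int, void }

In <stmt> : <body> ]: add FIRST(]) = { ] }.
In <stmts> : ( <body>: <body> is at the end, add FOLLOW(<stmts>) = { #, (, ], bool, id, int, void }.
In <cond> : <factor> void id <body>: <body> is at the end, add FOLLOW(<cond>) = { #, (, ], bool, id, int, void }.
In <params> : ( <body>: <body> is at the end, add FOLLOW(<params>) = { (, ], bool, void }.
Union: FOLLOW(<body>) = { #, (, ], bool, id, int, void }.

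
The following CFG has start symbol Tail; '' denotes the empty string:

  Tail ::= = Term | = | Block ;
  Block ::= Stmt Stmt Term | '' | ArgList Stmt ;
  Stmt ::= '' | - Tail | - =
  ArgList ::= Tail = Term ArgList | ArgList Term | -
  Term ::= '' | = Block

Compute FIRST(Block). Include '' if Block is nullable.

{ -, ;, =, '' }

From Block ::= Stmt Stmt Term: Stmt, Stmt, Term nullable, take FIRST(Stmt) ∪ FIRST(Stmt) ∪ FIRST(Term) = { -, = }; also '' since the whole RHS is nullable.
Block ::= '' contributes ''.
From Block ::= ArgList Stmt ;: add FIRST(ArgList) = { -, ;, = }.
Union: FIRST(Block) = { -, ;, =, '' }.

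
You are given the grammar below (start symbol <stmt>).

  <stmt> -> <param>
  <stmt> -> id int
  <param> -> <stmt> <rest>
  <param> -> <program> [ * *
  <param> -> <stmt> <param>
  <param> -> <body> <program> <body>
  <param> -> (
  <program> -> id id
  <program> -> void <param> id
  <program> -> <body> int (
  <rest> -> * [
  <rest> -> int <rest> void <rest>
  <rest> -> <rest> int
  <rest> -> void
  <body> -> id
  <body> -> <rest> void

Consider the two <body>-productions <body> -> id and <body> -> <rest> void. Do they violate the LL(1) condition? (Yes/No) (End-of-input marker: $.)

No

FIRST(id) = { id } and FIRST(<rest> void) = { *, int, void }.
The FIRST sets are disjoint and neither alternative is nullable — no conflict.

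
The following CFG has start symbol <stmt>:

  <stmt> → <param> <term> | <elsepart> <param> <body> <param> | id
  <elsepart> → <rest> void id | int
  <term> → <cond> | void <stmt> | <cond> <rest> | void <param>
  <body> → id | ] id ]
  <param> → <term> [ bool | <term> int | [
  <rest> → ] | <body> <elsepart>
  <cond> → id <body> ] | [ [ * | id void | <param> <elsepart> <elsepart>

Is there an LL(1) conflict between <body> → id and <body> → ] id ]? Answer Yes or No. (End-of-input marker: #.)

No

FIRST(id) = { id } and FIRST(] id ]) = { ] }.
The FIRST sets are disjoint and neither alternative is nullable — no conflict.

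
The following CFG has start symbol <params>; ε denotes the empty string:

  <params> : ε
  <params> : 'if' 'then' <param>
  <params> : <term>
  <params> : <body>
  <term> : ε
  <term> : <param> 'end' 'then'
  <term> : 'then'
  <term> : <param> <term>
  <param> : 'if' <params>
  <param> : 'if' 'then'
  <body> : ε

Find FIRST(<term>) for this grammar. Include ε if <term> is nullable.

<term> : ε contributes ε.
From <term> : <param> 'end' 'then': add FIRST(<param>) = { 'if' }.
<term> : 'then' contributes {'then'}.
From <term> : <param> <term>: add FIRST(<param>) = { 'if' }.
Union: FIRST(<term>) = { 'if', 'then', ε }.

{ 'if', 'then', ε }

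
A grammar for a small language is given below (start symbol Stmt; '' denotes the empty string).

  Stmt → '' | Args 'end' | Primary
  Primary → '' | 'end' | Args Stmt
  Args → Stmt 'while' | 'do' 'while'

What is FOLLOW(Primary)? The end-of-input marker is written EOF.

In Stmt → Primary: Primary is at the end, add FOLLOW(Stmt) = { EOF, 'while' }.
Union: FOLLOW(Primary) = { EOF, 'while' }.

{ EOF, 'while' }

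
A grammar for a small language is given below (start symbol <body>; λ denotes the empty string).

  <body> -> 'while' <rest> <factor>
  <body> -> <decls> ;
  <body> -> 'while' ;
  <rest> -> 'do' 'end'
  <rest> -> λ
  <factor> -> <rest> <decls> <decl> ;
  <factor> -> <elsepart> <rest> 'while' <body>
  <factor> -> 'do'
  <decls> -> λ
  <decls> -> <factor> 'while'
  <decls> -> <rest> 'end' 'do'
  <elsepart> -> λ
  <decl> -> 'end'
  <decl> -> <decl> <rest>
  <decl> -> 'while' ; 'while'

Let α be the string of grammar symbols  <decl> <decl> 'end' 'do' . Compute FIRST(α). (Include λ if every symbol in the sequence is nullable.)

Add FIRST(<decl>) = { 'end', 'while' }; <decl> is not nullable, stop.

{ 'end', 'while' }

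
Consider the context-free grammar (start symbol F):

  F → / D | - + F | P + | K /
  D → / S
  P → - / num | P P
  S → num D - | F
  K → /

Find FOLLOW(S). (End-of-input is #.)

{ #, - }

In D → / S: S is at the end, add FOLLOW(D) = { #, - }.
Union: FOLLOW(S) = { #, - }.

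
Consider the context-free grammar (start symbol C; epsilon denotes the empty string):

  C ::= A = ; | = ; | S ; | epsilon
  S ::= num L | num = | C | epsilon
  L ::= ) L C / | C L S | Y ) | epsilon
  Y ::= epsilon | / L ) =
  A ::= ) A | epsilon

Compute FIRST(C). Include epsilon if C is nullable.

From C ::= A = ;: A nullable, take FIRST(A) ∪ {=} = { ), = }.
C ::= = ; contributes {=}.
From C ::= S ;: S nullable, take FIRST(S) ∪ {;} = { ), ;, =, num }.
C ::= epsilon contributes epsilon.
Union: FIRST(C) = { ), ;, =, num, epsilon }.

{ ), ;, =, num, epsilon }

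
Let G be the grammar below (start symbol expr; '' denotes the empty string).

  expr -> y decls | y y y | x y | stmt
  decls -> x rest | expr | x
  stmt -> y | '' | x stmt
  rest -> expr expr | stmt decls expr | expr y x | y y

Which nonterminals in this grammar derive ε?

{ decls, expr, rest, stmt }

Directly nullable (have an ''-production): stmt.
decls -> expr with every symbol nullable, so decls is nullable.
rest -> expr expr with every symbol nullable, so rest is nullable.
expr -> stmt with every symbol nullable, so expr is nullable.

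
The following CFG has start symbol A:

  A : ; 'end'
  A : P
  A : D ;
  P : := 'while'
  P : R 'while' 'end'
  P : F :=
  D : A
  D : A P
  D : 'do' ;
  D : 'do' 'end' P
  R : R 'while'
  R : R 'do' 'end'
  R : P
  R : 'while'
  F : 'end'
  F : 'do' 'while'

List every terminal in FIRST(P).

{ 'do', 'end', 'while', := }

P : := 'while' contributes {:=}.
From P : R 'while' 'end': add FIRST(R) = { 'do', 'end', 'while', := }.
From P : F :=: add FIRST(F) = { 'do', 'end' }.
Union: FIRST(P) = { 'do', 'end', 'while', := }.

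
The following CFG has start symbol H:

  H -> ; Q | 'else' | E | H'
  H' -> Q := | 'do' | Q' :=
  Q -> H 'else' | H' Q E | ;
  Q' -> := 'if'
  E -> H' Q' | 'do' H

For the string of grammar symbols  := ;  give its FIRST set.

{ := }

:= is a terminal; add {:=} and stop.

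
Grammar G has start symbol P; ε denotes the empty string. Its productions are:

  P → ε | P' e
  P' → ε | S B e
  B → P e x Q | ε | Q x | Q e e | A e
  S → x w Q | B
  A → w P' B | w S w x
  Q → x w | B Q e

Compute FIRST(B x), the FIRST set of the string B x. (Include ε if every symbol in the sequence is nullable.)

{ e, w, x }

Add FIRST(B)\{ε} = { e, w, x }; B is nullable, continue.
x is a terminal; add {x} and stop.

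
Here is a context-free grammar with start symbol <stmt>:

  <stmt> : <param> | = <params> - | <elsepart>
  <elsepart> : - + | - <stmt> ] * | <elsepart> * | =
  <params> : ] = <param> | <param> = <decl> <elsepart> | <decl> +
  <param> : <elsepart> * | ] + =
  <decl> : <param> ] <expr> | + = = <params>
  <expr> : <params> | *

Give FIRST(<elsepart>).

<elsepart> : - + contributes {-}.
<elsepart> : - <stmt> ] * contributes {-}.
From <elsepart> : <elsepart> *: add FIRST(<elsepart>) = { -, = }.
<elsepart> : = contributes {=}.
Union: FIRST(<elsepart>) = { -, = }.

{ -, = }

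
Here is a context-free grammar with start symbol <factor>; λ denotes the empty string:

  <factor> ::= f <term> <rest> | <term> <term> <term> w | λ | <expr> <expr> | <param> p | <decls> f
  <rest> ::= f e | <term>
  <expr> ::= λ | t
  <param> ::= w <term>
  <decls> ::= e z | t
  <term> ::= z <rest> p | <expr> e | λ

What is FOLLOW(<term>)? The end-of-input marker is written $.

In <factor> ::= f <term> <rest>: add FIRST(<rest>)\{λ} = { e, f, t, z }.
  Since <rest> is nullable, also add FOLLOW(<factor>) = { $ }.
In <factor> ::= <term> <term> <term> w: add FIRST(<term> <term> w) = { e, t, w, z }.
In <factor> ::= <term> <term> <term> w: add FIRST(<term> w) = { e, t, w, z }.
In <factor> ::= <term> <term> <term> w: add FIRST(w) = { w }.
In <rest> ::= <term>: <term> is at the end, add FOLLOW(<rest>) = { $, p }.
In <param> ::= w <term>: <term> is at the end, add FOLLOW(<param>) = { p }.
Union: FOLLOW(<term>) = { $, e, f, p, t, w, z }.

{ $, e, f, p, t, w, z }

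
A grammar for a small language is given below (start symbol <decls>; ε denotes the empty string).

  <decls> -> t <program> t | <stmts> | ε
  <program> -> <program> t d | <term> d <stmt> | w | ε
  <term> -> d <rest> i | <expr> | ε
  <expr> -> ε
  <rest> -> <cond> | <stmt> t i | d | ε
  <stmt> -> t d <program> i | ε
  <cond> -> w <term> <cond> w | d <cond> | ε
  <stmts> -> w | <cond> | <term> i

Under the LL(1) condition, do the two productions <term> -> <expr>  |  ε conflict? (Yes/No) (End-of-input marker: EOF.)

Yes

FIRST(<expr>) = { ε } and FIRST(ε) = { ε }.
Both alternatives are nullable, violating the LL(1) condition.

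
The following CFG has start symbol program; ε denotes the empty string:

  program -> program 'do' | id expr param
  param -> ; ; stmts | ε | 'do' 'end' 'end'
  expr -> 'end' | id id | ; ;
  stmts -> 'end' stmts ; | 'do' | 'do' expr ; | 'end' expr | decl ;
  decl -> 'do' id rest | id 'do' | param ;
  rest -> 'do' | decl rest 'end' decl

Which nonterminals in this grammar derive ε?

Directly nullable (have an ε-production): param.
No other nonterminal has a production whose RHS symbols are all nullable.

{ param }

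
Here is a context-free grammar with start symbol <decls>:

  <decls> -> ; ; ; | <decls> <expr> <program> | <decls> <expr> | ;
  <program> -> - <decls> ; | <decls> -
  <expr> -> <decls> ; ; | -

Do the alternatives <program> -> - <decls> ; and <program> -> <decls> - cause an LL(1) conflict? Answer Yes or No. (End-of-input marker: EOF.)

FIRST(- <decls> ;) = { - } and FIRST(<decls> -) = { ; }.
The FIRST sets are disjoint and neither alternative is nullable — no conflict.

No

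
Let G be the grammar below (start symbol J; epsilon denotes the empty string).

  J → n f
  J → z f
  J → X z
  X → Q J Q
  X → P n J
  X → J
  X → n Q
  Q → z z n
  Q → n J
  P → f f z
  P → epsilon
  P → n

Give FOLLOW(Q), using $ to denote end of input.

In X → Q J Q: add FIRST(J Q) = { f, n, z }.
In X → Q J Q: Q is at the end, add FOLLOW(X) = { z }.
In X → n Q: Q is at the end, add FOLLOW(X) = { z }.
Union: FOLLOW(Q) = { f, n, z }.

{ f, n, z }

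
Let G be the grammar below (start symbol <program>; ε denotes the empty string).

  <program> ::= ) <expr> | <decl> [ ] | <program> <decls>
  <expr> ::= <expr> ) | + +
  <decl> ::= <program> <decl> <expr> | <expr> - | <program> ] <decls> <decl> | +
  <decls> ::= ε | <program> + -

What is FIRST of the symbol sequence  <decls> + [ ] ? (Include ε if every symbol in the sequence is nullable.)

{ ), + }

Add FIRST(<decls>)\{ε} = { ), + }; <decls> is nullable, continue.
+ is a terminal; add {+} and stop.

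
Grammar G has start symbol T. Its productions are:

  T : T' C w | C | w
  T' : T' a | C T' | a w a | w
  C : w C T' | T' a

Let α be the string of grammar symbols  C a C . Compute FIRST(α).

Add FIRST(C) = { a, w }; C is not nullable, stop.

{ a, w }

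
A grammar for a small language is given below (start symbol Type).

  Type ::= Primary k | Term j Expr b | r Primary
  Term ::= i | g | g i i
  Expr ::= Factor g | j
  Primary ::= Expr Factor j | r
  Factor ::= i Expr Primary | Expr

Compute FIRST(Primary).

{ i, j, r }

From Primary ::= Expr Factor j: add FIRST(Expr) = { i, j }.
Primary ::= r contributes {r}.
Union: FIRST(Primary) = { i, j, r }.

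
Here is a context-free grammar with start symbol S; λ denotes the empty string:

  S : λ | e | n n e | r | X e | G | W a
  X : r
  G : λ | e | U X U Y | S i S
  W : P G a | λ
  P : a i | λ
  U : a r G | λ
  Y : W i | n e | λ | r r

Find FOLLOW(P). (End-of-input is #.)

{ a, e, i, n, r }

In W : P G a: add FIRST(G a) = { a, e, i, n, r }.
Union: FOLLOW(P) = { a, e, i, n, r }.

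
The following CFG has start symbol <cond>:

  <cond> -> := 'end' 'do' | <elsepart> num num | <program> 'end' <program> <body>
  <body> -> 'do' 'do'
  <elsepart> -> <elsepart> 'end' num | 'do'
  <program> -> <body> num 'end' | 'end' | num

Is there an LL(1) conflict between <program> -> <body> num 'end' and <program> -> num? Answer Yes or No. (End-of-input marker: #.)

FIRST(<body> num 'end') = { 'do' } and FIRST(num) = { num }.
The FIRST sets are disjoint and neither alternative is nullable — no conflict.

No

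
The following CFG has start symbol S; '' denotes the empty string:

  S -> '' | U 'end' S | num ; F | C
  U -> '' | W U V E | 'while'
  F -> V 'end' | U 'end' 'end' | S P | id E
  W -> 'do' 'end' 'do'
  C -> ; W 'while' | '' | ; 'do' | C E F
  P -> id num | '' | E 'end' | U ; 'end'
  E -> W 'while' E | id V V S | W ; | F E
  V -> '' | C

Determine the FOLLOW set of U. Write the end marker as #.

{ 'do', 'end', 'while', ;, id, num }

In S -> U 'end' S: add FIRST('end' S) = { 'end' }.
In U -> W U V E: add FIRST(V E) = { 'do', 'end', 'while', ;, id, num }.
In F -> U 'end' 'end': add FIRST('end' 'end') = { 'end' }.
In P -> U ; 'end': add FIRST(; 'end') = { ; }.
Union: FOLLOW(U) = { 'do', 'end', 'while', ;, id, num }.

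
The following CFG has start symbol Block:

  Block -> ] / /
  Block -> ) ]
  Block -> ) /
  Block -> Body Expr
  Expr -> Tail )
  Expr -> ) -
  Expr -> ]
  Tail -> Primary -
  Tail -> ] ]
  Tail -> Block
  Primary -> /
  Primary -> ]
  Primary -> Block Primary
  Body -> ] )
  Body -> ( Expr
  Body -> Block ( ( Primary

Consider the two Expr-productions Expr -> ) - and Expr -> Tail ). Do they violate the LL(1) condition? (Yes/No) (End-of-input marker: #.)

FIRST() -) = { ) } and FIRST(Tail )) = { (, ), /, ] }.
Both contain ), so the two alternatives are not disjoint — LL(1) conflict.

Yes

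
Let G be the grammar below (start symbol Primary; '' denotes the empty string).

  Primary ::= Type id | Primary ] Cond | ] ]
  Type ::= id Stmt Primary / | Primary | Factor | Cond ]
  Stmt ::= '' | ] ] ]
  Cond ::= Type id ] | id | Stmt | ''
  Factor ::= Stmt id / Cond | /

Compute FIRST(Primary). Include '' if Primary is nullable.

{ /, ], id }

From Primary ::= Type id: add FIRST(Type) = { /, ], id }.
From Primary ::= Primary ] Cond: add FIRST(Primary) = { /, ], id }.
Primary ::= ] ] contributes {]}.
Union: FIRST(Primary) = { /, ], id }.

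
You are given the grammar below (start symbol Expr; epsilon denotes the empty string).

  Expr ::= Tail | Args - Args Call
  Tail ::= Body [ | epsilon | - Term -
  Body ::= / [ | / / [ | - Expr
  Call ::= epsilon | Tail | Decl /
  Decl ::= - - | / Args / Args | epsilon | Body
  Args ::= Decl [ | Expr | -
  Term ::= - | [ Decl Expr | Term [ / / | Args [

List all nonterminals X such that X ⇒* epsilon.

{ Args, Call, Decl, Expr, Tail }

Directly nullable (have an epsilon-production): Tail, Call, Decl.
Expr ::= Tail with every symbol nullable, so Expr is nullable.
Args ::= Expr with every symbol nullable, so Args is nullable.
No other nonterminal has a production whose RHS symbols are all nullable.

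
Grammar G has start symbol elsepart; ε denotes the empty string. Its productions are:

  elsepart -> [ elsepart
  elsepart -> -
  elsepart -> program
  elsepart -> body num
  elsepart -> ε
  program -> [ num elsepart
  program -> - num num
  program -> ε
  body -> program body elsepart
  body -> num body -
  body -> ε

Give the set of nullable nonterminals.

{ body, elsepart, program }

Directly nullable (have an ε-production): elsepart, program, body.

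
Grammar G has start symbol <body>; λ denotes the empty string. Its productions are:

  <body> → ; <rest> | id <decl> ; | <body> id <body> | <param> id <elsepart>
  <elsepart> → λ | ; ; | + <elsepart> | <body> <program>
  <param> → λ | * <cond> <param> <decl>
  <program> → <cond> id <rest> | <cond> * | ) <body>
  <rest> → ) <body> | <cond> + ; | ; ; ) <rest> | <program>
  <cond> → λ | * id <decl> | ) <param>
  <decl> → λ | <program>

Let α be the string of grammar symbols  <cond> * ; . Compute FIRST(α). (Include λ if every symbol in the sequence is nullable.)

Add FIRST(<cond>)\{λ} = { ), * }; <cond> is nullable, continue.
* is a terminal; add {*} and stop.

{ ), * }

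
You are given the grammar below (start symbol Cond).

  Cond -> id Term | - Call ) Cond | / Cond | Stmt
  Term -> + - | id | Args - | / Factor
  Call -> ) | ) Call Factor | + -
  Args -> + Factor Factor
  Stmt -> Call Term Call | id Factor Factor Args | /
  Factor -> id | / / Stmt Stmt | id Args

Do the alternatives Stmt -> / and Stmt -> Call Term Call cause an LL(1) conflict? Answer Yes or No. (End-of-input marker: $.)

No

FIRST(/) = { / } and FIRST(Call Term Call) = { ), + }.
The FIRST sets are disjoint and neither alternative is nullable — no conflict.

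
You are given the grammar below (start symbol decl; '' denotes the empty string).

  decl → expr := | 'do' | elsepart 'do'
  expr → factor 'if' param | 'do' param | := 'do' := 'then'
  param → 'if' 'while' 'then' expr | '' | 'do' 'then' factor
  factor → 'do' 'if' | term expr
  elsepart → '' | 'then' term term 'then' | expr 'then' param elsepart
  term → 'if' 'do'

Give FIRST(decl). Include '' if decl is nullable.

From decl → expr :=: add FIRST(expr) = { 'do', 'if', := }.
decl → 'do' contributes {'do'}.
From decl → elsepart 'do': elsepart nullable, take FIRST(elsepart) ∪ {'do'} = { 'do', 'if', 'then', := }.
Union: FIRST(decl) = { 'do', 'if', 'then', := }.

{ 'do', 'if', 'then', := }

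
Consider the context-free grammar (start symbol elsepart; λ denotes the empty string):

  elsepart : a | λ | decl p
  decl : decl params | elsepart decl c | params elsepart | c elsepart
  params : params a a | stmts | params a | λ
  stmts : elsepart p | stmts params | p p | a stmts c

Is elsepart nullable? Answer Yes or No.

elsepart has an λ-production, so elsepart ⇒ λ.

Yes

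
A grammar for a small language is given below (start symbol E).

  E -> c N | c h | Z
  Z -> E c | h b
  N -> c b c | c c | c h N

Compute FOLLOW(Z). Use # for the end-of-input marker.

{ #, c }

In E -> Z: Z is at the end, add FOLLOW(E) = { #, c }.
Union: FOLLOW(Z) = { #, c }.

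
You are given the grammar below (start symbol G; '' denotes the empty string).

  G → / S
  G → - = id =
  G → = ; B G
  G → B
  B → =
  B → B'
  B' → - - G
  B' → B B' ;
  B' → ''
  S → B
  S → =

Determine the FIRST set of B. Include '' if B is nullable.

B → = contributes {=}.
From B → B': add FIRST(B') = { -, ;, =, '' } (including '' since B' is nullable).
Union: FIRST(B) = { -, ;, =, '' }.

{ -, ;, =, '' }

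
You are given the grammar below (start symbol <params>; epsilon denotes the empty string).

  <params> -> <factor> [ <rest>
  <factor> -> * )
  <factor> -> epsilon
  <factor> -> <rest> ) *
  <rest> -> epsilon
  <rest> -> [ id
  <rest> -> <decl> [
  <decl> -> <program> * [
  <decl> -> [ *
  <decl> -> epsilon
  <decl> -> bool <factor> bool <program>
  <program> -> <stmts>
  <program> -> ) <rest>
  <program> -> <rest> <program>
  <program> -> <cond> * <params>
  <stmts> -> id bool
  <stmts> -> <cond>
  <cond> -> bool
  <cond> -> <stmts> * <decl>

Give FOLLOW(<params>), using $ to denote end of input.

<params> is the start symbol, so $ ∈ FOLLOW(<params>).
In <program> -> <cond> * <params>: <params> is at the end, add FOLLOW(<program>) = { *, [ }.
Union: FOLLOW(<params>) = { $, *, [ }.

{ $, *, [ }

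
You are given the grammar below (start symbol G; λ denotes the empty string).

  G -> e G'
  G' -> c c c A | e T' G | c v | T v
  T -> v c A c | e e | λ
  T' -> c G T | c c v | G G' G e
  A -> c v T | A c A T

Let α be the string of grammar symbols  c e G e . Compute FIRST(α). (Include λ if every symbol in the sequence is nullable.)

c is a terminal; add {c} and stop.

{ c }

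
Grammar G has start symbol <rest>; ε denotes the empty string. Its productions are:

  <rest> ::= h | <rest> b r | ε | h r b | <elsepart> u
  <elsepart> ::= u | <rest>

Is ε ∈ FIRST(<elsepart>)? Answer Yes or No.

<elsepart> ::= <rest> and each of <rest> is nullable, so <elsepart> ⇒* ε.

Yes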